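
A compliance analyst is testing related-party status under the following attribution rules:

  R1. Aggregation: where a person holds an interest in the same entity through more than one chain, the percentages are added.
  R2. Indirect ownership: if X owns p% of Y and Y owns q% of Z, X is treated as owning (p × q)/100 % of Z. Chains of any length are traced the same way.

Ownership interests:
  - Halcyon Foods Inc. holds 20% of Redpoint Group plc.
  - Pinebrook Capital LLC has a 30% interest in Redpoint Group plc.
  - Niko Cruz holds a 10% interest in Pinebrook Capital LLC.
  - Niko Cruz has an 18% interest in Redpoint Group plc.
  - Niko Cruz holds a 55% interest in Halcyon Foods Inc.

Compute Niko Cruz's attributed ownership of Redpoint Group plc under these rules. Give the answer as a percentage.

Chain via Halcyon Foods Inc. (R2): 55% × 20% = 11% of Redpoint Group plc.
Chain via Pinebrook Capital LLC (R2): 10% × 30% = 3% of Redpoint Group plc.
Direct interest in Redpoint Group plc: 18%.
Aggregating (R1): 11% + 3% + 18% = 32%.

32%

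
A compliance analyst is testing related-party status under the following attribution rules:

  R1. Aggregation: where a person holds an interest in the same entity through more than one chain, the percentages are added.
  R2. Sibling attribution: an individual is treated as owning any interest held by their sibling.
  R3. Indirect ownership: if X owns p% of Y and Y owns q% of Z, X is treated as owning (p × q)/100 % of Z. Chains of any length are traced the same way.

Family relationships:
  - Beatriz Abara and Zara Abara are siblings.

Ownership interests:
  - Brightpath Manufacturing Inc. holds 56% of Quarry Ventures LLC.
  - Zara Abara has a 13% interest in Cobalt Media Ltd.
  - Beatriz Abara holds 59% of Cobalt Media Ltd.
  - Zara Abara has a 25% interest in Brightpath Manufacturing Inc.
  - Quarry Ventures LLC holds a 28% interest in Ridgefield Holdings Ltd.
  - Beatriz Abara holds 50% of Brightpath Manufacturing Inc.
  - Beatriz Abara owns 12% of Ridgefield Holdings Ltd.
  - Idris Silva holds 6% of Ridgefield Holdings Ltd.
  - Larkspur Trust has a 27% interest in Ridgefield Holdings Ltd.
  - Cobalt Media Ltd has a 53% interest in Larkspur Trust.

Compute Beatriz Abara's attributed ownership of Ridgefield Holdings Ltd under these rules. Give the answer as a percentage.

By sibling attribution (R2), Beatriz Abara is treated as also owning Zara Abara's interest in Brightpath Manufacturing Inc, giving 50% + 25% = 75%.
By sibling attribution (R2), Beatriz Abara is treated as also owning Zara Abara's interest in Cobalt Media Ltd, giving 59% + 13% = 72%.
Chain via Brightpath Manufacturing Inc. → Quarry Ventures LLC (R3): 75% × 56% × 28% = 11.76% of Ridgefield Holdings Ltd.
Chain via Cobalt Media Ltd → Larkspur Trust (R3): 72% × 53% × 27% = 10.3032% of Ridgefield Holdings Ltd.
Direct interest in Ridgefield Holdings Ltd: 12%.
Aggregating (R1): 11.76% + 10.3032% + 12% = 34.0632%.

34.0632%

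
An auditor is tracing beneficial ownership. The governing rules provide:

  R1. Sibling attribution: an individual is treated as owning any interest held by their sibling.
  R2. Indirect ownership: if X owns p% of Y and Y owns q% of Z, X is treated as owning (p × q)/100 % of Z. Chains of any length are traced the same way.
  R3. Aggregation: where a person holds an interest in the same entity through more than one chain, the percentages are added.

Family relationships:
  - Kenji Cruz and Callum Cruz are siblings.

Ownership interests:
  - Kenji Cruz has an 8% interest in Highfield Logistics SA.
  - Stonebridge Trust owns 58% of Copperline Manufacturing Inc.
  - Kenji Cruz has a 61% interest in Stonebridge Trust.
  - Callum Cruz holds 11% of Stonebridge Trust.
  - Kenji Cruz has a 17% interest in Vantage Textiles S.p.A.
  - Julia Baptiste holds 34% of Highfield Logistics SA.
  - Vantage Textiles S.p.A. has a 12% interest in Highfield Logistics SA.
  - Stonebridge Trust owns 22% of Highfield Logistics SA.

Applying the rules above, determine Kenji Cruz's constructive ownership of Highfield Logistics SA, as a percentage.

By sibling attribution (R1), Kenji Cruz is treated as also owning Callum Cruz's interest in Stonebridge Trust, giving 61% + 11% = 72%.
Chain via Vantage Textiles S.p.A. (R2): 17% × 12% = 2.04% of Highfield Logistics SA.
Chain via Stonebridge Trust (R2): 72% × 22% = 15.84% of Highfield Logistics SA.
Direct interest in Highfield Logistics SA: 8%.
Aggregating (R3): 2.04% + 15.84% + 8% = 25.88%.

25.88%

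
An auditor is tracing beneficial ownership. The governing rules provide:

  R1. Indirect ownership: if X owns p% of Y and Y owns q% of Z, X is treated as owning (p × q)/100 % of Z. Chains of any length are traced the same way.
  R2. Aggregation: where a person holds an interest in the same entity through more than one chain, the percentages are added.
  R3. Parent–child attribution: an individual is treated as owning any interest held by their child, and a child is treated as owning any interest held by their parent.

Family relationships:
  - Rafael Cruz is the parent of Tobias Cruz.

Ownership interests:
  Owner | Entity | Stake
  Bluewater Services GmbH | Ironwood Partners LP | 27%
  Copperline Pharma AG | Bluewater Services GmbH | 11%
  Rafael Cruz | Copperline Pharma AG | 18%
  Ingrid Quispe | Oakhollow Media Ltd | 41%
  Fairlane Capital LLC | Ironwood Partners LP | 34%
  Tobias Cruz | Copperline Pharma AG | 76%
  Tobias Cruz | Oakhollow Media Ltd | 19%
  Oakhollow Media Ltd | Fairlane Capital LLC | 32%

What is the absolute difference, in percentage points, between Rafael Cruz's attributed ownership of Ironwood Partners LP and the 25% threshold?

20.141

By parent–child attribution (R3), Rafael Cruz is treated as also owning Tobias Cruz's interest in Copperline Pharma AG, giving 18% + 76% = 94%.
By parent–child attribution (R3), Rafael Cruz is treated as owning Tobias Cruz's 19% interest in Oakhollow Media Ltd.
Chain via Copperline Pharma AG → Bluewater Services GmbH (R1): 94% × 11% × 27% = 2.7918% of Ironwood Partners LP.
Chain via Oakhollow Media Ltd → Fairlane Capital LLC (R1): 19% × 32% × 34% = 2.0672% of Ironwood Partners LP.
Aggregating (R2): 2.7918% + 2.0672% = 4.859%.
4.859% falls short of the 25% threshold by 20.141 percentage points.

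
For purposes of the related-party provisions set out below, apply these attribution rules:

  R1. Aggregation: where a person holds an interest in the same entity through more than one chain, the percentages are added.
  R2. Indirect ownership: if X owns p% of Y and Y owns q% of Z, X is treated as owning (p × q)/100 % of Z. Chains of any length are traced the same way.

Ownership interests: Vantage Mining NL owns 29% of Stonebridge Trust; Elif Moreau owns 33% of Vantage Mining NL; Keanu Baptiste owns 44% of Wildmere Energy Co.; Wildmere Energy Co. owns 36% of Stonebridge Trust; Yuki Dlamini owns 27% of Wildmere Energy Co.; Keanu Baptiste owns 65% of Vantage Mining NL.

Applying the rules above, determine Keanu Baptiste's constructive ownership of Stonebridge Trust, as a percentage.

Chain via Vantage Mining NL (R2): 65% × 29% = 18.85% of Stonebridge Trust.
Chain via Wildmere Energy Co. (R2): 44% × 36% = 15.84% of Stonebridge Trust.
Aggregating (R1): 18.85% + 15.84% = 34.69%.

34.69%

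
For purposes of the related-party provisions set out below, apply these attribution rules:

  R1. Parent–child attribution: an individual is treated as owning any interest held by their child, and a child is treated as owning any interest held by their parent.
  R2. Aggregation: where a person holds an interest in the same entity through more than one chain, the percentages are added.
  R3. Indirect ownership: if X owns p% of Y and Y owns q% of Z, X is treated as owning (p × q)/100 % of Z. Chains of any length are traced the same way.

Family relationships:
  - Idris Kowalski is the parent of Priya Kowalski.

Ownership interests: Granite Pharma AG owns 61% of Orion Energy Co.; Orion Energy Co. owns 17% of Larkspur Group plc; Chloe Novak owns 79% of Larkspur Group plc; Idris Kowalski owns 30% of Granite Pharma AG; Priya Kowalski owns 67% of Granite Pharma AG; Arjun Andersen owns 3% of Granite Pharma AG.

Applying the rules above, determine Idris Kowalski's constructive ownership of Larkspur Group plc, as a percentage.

10.0589%

By parent–child attribution (R1), Idris Kowalski is treated as also owning Priya Kowalski's interest in Granite Pharma AG, giving 30% + 67% = 97%.
Chain via Granite Pharma AG → Orion Energy Co. (R3): 97% × 61% × 17% = 10.0589% of Larkspur Group plc.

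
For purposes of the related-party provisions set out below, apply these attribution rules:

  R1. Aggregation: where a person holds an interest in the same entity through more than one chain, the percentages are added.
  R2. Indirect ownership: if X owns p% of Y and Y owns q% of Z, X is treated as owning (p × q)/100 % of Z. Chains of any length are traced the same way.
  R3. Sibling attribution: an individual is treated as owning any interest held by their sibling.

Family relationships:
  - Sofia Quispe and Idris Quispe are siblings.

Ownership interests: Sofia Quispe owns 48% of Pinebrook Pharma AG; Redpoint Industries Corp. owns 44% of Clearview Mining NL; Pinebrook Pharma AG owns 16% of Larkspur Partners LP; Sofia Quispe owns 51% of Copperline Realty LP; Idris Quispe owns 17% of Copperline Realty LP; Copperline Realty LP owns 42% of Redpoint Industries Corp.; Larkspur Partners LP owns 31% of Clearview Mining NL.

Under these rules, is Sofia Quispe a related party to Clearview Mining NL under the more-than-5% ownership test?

Yes

By sibling attribution (R3), Sofia Quispe is treated as also owning Idris Quispe's interest in Copperline Realty LP, giving 51% + 17% = 68%.
Chain via Copperline Realty LP → Redpoint Industries Corp. (R2): 68% × 42% × 44% = 12.5664% of Clearview Mining NL.
Chain via Pinebrook Pharma AG → Larkspur Partners LP (R2): 48% × 16% × 31% = 2.3808% of Clearview Mining NL.
Aggregating (R1): 12.5664% + 2.3808% = 14.9472%.
14.9472% exceeds the 5% threshold, so Sofia is a related party to Clearview Mining NL.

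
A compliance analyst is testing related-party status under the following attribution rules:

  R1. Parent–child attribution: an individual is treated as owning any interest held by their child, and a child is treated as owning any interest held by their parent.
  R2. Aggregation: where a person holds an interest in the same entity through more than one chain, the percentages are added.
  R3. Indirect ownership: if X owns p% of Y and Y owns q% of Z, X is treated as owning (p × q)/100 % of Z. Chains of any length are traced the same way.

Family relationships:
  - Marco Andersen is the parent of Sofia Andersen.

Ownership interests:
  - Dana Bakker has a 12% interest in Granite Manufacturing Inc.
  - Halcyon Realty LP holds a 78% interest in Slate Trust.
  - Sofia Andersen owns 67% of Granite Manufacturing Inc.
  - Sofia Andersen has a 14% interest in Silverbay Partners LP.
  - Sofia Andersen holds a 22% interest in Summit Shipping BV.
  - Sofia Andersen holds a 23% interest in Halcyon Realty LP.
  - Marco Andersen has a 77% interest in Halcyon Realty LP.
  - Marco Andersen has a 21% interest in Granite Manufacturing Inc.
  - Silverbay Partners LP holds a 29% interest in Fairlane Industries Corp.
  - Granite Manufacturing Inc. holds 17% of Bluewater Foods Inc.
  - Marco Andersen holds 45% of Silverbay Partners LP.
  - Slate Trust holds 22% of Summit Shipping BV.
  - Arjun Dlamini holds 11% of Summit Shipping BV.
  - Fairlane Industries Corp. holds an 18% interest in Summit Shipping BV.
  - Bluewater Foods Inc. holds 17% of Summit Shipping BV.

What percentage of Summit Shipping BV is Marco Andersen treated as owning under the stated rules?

By parent–child attribution (R1), Marco Andersen is treated as also owning Sofia Andersen's interest in Granite Manufacturing Inc, giving 21% + 67% = 88%.
By parent–child attribution (R1), Marco Andersen is treated as also owning Sofia Andersen's interest in Halcyon Realty LP, giving 77% + 23% = 100%.
By parent–child attribution (R1), Marco Andersen is treated as also owning Sofia Andersen's interest in Silverbay Partners LP, giving 45% + 14% = 59%.
By parent–child attribution (R1), Marco Andersen is treated as owning Sofia Andersen's 22% interest in Summit Shipping BV.
Chain via Granite Manufacturing Inc. → Bluewater Foods Inc. (R3): 88% × 17% × 17% = 2.5432% of Summit Shipping BV.
Chain via Halcyon Realty LP → Slate Trust (R3): 100% × 78% × 22% = 17.16% of Summit Shipping BV.
Chain via Silverbay Partners LP → Fairlane Industries Corp. (R3): 59% × 29% × 18% = 3.0798% of Summit Shipping BV.
Direct interest in Summit Shipping BV: 22%.
Aggregating (R2): 2.5432% + 17.16% + 3.0798% + 22% = 44.783%.

44.783%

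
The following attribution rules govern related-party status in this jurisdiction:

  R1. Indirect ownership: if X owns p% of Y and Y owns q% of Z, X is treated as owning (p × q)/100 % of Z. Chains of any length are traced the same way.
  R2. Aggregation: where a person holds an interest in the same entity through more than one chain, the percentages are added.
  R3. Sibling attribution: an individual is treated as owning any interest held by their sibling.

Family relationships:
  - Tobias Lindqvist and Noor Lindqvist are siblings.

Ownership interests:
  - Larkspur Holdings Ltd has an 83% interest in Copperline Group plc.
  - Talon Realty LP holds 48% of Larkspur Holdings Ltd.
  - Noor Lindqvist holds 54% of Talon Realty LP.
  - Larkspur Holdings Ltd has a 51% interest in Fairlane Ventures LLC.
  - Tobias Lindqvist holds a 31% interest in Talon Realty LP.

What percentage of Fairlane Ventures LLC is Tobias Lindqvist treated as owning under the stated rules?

By sibling attribution (R3), Tobias Lindqvist is treated as also owning Noor Lindqvist's interest in Talon Realty LP, giving 31% + 54% = 85%.
Chain via Talon Realty LP → Larkspur Holdings Ltd (R1): 85% × 48% × 51% = 20.808% of Fairlane Ventures LLC.

20.808%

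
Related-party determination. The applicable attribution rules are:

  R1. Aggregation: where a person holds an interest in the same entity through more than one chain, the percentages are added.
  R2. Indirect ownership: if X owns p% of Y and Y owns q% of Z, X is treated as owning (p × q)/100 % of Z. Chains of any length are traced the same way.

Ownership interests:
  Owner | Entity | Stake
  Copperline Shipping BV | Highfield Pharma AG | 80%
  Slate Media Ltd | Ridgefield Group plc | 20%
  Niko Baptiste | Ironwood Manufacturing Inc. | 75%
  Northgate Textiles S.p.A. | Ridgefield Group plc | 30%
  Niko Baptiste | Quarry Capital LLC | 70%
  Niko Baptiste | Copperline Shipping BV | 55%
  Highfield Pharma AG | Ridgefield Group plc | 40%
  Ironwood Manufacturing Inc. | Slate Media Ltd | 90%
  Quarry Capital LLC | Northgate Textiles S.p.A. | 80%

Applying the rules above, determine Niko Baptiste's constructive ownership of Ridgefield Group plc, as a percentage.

47.9%

Chain via Copperline Shipping BV → Highfield Pharma AG (R2): 55% × 80% × 40% = 17.6% of Ridgefield Group plc.
Chain via Ironwood Manufacturing Inc. → Slate Media Ltd (R2): 75% × 90% × 20% = 13.5% of Ridgefield Group plc.
Chain via Quarry Capital LLC → Northgate Textiles S.p.A. (R2): 70% × 80% × 30% = 16.8% of Ridgefield Group plc.
Aggregating (R1): 17.6% + 13.5% + 16.8% = 47.9%.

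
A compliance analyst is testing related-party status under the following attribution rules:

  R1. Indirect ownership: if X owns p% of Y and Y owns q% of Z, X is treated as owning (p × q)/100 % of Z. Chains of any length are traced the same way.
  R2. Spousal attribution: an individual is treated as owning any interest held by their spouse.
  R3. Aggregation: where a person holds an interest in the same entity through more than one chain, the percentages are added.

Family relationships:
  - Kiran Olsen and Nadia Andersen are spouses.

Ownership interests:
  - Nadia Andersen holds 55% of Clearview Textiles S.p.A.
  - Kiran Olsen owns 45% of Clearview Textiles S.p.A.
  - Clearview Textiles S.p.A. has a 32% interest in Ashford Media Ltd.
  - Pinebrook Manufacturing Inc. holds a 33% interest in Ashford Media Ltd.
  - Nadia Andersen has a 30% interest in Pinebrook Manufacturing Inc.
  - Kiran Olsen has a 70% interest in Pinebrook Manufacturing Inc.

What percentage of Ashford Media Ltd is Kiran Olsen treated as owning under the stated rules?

65%

By spousal attribution (R2), Kiran Olsen is treated as also owning Nadia Andersen's interest in Clearview Textiles S.p.A, giving 45% + 55% = 100%.
By spousal attribution (R2), Kiran Olsen is treated as also owning Nadia Andersen's interest in Pinebrook Manufacturing Inc, giving 70% + 30% = 100%.
Chain via Clearview Textiles S.p.A. (R1): 100% × 32% = 32% of Ashford Media Ltd.
Chain via Pinebrook Manufacturing Inc. (R1): 100% × 33% = 33% of Ashford Media Ltd.
Aggregating (R3): 32% + 33% = 65%.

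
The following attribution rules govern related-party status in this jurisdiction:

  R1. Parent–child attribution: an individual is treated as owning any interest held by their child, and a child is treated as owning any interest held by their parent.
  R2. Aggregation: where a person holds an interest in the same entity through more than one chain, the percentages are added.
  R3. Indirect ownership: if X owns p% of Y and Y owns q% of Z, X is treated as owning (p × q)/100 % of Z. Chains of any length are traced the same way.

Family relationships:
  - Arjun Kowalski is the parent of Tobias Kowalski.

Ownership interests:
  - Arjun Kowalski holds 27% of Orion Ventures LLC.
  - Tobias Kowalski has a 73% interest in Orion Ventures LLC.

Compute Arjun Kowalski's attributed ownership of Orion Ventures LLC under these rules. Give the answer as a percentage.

100%

By parent–child attribution (R1), Arjun Kowalski is treated as also owning Tobias Kowalski's interest in Orion Ventures LLC, giving 27% + 73% = 100%.
Direct interest in Orion Ventures LLC: 100%.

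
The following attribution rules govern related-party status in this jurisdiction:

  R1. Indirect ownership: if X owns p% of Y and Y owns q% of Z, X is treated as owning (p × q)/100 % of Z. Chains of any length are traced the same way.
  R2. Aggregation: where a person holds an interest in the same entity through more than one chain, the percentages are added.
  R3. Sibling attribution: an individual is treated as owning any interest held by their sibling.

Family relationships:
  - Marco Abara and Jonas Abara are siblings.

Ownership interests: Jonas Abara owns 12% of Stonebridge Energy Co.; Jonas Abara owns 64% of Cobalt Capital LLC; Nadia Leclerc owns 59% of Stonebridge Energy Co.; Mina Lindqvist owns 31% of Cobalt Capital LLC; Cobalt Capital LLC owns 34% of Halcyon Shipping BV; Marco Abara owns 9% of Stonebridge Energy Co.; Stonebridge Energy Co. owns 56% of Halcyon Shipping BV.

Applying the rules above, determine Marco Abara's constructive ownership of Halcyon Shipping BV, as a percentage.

By sibling attribution (R3), Marco Abara is treated as also owning Jonas Abara's interest in Stonebridge Energy Co, giving 9% + 12% = 21%.
By sibling attribution (R3), Marco Abara is treated as owning Jonas Abara's 64% interest in Cobalt Capital LLC.
Chain via Stonebridge Energy Co. (R1): 21% × 56% = 11.76% of Halcyon Shipping BV.
Chain via Cobalt Capital LLC (R1): 64% × 34% = 21.76% of Halcyon Shipping BV.
Aggregating (R2): 11.76% + 21.76% = 33.52%.

33.52%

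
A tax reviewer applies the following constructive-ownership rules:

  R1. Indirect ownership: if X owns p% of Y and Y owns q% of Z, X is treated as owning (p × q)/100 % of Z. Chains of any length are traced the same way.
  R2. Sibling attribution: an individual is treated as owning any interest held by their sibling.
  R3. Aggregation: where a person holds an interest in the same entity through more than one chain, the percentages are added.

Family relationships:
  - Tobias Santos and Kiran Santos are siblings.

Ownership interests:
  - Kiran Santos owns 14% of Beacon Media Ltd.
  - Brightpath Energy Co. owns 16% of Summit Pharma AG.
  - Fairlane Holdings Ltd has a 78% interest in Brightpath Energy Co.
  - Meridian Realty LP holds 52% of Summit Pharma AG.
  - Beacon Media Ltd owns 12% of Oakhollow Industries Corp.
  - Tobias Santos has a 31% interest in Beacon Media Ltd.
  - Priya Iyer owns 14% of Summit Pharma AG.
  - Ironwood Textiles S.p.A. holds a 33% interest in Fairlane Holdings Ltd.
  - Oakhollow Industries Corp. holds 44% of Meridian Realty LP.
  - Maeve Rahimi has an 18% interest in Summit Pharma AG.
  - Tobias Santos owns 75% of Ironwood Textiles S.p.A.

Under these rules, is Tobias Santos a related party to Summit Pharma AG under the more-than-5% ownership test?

No

By sibling attribution (R2), Tobias Santos is treated as also owning Kiran Santos's interest in Beacon Media Ltd, giving 31% + 14% = 45%.
Chain via Ironwood Textiles S.p.A. → Fairlane Holdings Ltd → Brightpath Energy Co. (R1): 75% × 33% × 78% × 16% = 3.0888% of Summit Pharma AG.
Chain via Beacon Media Ltd → Oakhollow Industries Corp. → Meridian Realty LP (R1): 45% × 12% × 44% × 52% = 1.23552% of Summit Pharma AG.
Aggregating (R3): 3.0888% + 1.23552% = 4.32432%.
4.32432% does not exceed the 5% threshold, so Tobias is not a related party to Summit Pharma AG.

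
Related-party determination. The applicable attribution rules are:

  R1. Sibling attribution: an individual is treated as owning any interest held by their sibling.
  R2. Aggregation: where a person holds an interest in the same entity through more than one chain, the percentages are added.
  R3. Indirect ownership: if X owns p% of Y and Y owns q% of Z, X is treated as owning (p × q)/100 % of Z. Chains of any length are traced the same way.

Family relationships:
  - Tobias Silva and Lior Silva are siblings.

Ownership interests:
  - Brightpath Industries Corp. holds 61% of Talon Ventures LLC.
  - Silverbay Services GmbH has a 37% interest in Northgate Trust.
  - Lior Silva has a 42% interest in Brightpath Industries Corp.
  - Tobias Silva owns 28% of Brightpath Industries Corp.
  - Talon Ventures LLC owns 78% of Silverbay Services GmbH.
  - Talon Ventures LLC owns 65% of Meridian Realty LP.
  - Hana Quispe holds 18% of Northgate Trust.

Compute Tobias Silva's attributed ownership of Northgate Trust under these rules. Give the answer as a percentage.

12.32322%

By sibling attribution (R1), Tobias Silva is treated as also owning Lior Silva's interest in Brightpath Industries Corp, giving 28% + 42% = 70%.
Chain via Brightpath Industries Corp. → Talon Ventures LLC → Silverbay Services GmbH (R3): 70% × 61% × 78% × 37% = 12.32322% of Northgate Trust.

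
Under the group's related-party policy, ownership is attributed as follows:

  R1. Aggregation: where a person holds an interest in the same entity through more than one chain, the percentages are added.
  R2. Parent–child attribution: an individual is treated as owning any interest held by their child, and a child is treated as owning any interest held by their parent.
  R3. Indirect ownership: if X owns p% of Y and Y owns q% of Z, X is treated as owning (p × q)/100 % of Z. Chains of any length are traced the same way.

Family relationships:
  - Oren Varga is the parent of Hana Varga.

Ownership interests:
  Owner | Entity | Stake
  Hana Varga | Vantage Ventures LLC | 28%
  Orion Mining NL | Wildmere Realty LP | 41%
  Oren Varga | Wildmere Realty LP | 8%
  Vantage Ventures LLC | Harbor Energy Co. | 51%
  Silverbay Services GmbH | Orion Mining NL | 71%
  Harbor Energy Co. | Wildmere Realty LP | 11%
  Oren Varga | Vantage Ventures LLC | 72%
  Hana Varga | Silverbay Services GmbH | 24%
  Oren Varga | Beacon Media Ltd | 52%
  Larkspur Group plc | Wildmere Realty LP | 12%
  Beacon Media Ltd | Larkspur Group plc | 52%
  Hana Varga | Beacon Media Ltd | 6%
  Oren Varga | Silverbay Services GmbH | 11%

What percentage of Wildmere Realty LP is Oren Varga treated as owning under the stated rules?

By parent–child attribution (R2), Oren Varga is treated as also owning Hana Varga's interest in Silverbay Services GmbH, giving 11% + 24% = 35%.
By parent–child attribution (R2), Oren Varga is treated as also owning Hana Varga's interest in Vantage Ventures LLC, giving 72% + 28% = 100%.
By parent–child attribution (R2), Oren Varga is treated as also owning Hana Varga's interest in Beacon Media Ltd, giving 52% + 6% = 58%.
Chain via Silverbay Services GmbH → Orion Mining NL (R3): 35% × 71% × 41% = 10.1885% of Wildmere Realty LP.
Chain via Vantage Ventures LLC → Harbor Energy Co. (R3): 100% × 51% × 11% = 5.61% of Wildmere Realty LP.
Chain via Beacon Media Ltd → Larkspur Group plc (R3): 58% × 52% × 12% = 3.6192% of Wildmere Realty LP.
Direct interest in Wildmere Realty LP: 8%.
Aggregating (R1): 10.1885% + 5.61% + 3.6192% + 8% = 27.4177%.

27.4177%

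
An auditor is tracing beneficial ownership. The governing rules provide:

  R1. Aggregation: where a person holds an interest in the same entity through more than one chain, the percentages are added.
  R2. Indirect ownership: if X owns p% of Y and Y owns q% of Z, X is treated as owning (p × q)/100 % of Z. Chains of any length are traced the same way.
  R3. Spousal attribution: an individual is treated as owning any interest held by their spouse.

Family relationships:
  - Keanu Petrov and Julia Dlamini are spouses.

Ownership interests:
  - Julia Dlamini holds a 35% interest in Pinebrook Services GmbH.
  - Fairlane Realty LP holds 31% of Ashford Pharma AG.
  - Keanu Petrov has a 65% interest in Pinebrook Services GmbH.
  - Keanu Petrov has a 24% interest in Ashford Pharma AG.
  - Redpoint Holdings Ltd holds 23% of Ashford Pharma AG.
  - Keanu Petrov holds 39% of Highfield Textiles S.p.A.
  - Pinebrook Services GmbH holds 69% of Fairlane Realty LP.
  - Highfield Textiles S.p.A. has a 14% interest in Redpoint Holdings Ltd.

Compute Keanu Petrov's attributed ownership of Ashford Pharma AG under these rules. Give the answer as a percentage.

46.6458%

By spousal attribution (R3), Keanu Petrov is treated as also owning Julia Dlamini's interest in Pinebrook Services GmbH, giving 65% + 35% = 100%.
Chain via Pinebrook Services GmbH → Fairlane Realty LP (R2): 100% × 69% × 31% = 21.39% of Ashford Pharma AG.
Chain via Highfield Textiles S.p.A. → Redpoint Holdings Ltd (R2): 39% × 14% × 23% = 1.2558% of Ashford Pharma AG.
Direct interest in Ashford Pharma AG: 24%.
Aggregating (R1): 21.39% + 1.2558% + 24% = 46.6458%.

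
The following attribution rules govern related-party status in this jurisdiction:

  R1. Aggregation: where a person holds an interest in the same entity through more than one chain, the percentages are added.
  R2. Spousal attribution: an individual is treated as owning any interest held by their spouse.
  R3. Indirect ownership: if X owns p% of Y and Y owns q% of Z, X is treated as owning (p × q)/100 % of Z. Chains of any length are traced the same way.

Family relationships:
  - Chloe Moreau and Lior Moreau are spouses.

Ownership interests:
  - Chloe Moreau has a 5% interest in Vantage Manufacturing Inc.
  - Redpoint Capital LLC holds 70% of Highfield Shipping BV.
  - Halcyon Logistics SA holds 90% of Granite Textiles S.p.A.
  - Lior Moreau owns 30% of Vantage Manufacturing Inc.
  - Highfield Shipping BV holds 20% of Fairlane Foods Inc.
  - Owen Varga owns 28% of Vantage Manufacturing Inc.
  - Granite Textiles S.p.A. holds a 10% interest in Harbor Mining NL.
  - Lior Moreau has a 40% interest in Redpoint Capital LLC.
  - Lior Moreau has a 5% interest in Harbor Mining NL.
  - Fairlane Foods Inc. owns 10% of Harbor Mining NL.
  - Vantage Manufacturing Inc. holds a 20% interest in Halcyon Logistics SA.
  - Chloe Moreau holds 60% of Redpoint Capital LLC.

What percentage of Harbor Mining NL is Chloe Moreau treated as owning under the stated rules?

By spousal attribution (R2), Chloe Moreau is treated as also owning Lior Moreau's interest in Vantage Manufacturing Inc, giving 5% + 30% = 35%.
By spousal attribution (R2), Chloe Moreau is treated as also owning Lior Moreau's interest in Redpoint Capital LLC, giving 60% + 40% = 100%.
By spousal attribution (R2), Chloe Moreau is treated as owning Lior Moreau's 5% interest in Harbor Mining NL.
Chain via Vantage Manufacturing Inc. → Halcyon Logistics SA → Granite Textiles S.p.A. (R3): 35% × 20% × 90% × 10% = 0.63% of Harbor Mining NL.
Chain via Redpoint Capital LLC → Highfield Shipping BV → Fairlane Foods Inc. (R3): 100% × 70% × 20% × 10% = 1.4% of Harbor Mining NL.
Direct interest in Harbor Mining NL: 5%.
Aggregating (R1): 0.63% + 1.4% + 5% = 7.03%.

7.03%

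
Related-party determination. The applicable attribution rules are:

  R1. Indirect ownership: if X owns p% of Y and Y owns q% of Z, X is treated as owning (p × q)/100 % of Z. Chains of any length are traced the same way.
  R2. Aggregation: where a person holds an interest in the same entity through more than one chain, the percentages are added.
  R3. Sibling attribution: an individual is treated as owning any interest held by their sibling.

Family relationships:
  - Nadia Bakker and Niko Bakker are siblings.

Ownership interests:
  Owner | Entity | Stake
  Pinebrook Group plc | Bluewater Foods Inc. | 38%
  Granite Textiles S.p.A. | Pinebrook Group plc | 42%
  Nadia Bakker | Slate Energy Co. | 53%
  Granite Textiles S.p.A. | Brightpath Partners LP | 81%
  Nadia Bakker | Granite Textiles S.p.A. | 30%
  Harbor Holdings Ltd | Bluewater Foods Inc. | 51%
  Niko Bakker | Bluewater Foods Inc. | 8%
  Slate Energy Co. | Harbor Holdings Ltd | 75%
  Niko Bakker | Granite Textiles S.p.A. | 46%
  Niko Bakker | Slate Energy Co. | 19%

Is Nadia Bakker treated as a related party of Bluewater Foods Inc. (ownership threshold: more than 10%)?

Yes

By sibling attribution (R3), Nadia Bakker is treated as also owning Niko Bakker's interest in Granite Textiles S.p.A, giving 30% + 46% = 76%.
By sibling attribution (R3), Nadia Bakker is treated as also owning Niko Bakker's interest in Slate Energy Co, giving 53% + 19% = 72%.
By sibling attribution (R3), Nadia Bakker is treated as owning Niko Bakker's 8% interest in Bluewater Foods Inc.
Chain via Granite Textiles S.p.A. → Pinebrook Group plc (R1): 76% × 42% × 38% = 12.1296% of Bluewater Foods Inc.
Chain via Slate Energy Co. → Harbor Holdings Ltd (R1): 72% × 75% × 51% = 27.54% of Bluewater Foods Inc.
Direct interest in Bluewater Foods Inc: 8%.
Aggregating (R2): 12.1296% + 27.54% + 8% = 47.6696%.
47.6696% exceeds the 10% threshold, so Nadia is a related party to Bluewater Foods Inc.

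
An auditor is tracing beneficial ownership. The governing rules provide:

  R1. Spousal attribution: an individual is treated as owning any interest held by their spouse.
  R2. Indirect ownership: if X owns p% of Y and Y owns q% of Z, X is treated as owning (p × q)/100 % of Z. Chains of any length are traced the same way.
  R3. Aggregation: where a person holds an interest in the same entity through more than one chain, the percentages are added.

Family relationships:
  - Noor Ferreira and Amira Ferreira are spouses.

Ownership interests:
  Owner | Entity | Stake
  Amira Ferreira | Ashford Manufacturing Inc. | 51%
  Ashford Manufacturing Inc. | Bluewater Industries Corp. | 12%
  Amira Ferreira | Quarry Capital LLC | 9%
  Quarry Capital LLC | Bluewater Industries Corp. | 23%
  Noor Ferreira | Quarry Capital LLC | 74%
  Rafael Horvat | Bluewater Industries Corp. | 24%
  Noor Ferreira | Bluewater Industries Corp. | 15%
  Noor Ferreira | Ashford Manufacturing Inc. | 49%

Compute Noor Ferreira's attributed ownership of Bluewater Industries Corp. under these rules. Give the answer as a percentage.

By spousal attribution (R1), Noor Ferreira is treated as also owning Amira Ferreira's interest in Quarry Capital LLC, giving 74% + 9% = 83%.
By spousal attribution (R1), Noor Ferreira is treated as also owning Amira Ferreira's interest in Ashford Manufacturing Inc, giving 49% + 51% = 100%.
Chain via Quarry Capital LLC (R2): 83% × 23% = 19.09% of Bluewater Industries Corp.
Chain via Ashford Manufacturing Inc. (R2): 100% × 12% = 12% of Bluewater Industries Corp.
Direct interest in Bluewater Industries Corp: 15%.
Aggregating (R3): 19.09% + 12% + 15% = 46.09%.

46.09%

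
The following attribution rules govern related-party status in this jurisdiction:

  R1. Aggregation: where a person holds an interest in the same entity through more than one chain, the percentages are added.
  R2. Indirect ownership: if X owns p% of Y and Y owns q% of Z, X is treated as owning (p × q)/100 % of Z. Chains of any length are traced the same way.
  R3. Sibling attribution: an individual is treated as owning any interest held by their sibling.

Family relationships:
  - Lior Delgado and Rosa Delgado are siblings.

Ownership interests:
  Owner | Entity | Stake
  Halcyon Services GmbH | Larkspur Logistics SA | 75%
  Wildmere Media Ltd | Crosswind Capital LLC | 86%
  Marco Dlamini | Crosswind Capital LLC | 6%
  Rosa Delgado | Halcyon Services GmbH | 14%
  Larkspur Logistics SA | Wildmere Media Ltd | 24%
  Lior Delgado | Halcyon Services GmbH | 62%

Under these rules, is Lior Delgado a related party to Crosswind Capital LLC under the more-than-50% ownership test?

By sibling attribution (R3), Lior Delgado is treated as also owning Rosa Delgado's interest in Halcyon Services GmbH, giving 62% + 14% = 76%.
Chain via Halcyon Services GmbH → Larkspur Logistics SA → Wildmere Media Ltd (R2): 76% × 75% × 24% × 86% = 11.7648% of Crosswind Capital LLC.
11.7648% does not exceed the 50% threshold, so Lior is not a related party to Crosswind Capital LLC.

No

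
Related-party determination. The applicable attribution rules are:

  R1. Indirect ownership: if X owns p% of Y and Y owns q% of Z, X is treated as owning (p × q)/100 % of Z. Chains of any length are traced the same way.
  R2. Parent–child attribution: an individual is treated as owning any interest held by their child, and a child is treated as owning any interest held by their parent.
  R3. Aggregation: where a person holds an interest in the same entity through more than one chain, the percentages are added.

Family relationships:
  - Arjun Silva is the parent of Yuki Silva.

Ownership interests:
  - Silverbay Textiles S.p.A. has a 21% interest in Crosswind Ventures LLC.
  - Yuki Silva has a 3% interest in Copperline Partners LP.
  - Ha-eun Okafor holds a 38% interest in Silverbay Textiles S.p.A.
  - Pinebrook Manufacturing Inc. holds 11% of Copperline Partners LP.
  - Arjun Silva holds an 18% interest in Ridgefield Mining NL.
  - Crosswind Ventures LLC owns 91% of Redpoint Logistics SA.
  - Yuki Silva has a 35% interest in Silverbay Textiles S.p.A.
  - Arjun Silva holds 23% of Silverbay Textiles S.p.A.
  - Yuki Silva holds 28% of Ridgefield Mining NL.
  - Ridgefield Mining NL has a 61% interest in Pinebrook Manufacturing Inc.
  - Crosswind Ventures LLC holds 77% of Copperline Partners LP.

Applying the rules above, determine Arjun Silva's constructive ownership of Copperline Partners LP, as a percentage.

15.4652%

By parent–child attribution (R2), Arjun Silva is treated as also owning Yuki Silva's interest in Silverbay Textiles S.p.A, giving 23% + 35% = 58%.
By parent–child attribution (R2), Arjun Silva is treated as also owning Yuki Silva's interest in Ridgefield Mining NL, giving 18% + 28% = 46%.
By parent–child attribution (R2), Arjun Silva is treated as owning Yuki Silva's 3% interest in Copperline Partners LP.
Chain via Silverbay Textiles S.p.A. → Crosswind Ventures LLC (R1): 58% × 21% × 77% = 9.3786% of Copperline Partners LP.
Chain via Ridgefield Mining NL → Pinebrook Manufacturing Inc. (R1): 46% × 61% × 11% = 3.0866% of Copperline Partners LP.
Direct interest in Copperline Partners LP: 3%.
Aggregating (R3): 9.3786% + 3.0866% + 3% = 15.4652%.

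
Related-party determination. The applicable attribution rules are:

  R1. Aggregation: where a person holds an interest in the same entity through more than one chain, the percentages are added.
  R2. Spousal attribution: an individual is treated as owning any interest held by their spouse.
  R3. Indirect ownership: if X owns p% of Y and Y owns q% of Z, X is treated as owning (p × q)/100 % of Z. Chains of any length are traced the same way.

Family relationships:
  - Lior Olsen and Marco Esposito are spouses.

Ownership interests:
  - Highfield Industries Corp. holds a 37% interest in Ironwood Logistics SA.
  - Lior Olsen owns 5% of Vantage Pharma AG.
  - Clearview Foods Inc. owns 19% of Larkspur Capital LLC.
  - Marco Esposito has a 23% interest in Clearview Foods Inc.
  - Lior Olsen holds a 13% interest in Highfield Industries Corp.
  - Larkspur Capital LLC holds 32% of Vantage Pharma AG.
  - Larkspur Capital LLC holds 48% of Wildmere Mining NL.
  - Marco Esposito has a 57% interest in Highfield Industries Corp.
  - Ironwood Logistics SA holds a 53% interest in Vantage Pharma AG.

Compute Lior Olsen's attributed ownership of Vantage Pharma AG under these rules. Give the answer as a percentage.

By spousal attribution (R2), Lior Olsen is treated as also owning Marco Esposito's interest in Highfield Industries Corp, giving 13% + 57% = 70%.
By spousal attribution (R2), Lior Olsen is treated as owning Marco Esposito's 23% interest in Clearview Foods Inc.
Chain via Highfield Industries Corp. → Ironwood Logistics SA (R3): 70% × 37% × 53% = 13.727% of Vantage Pharma AG.
Direct interest in Vantage Pharma AG: 5%.
Chain via Clearview Foods Inc. → Larkspur Capital LLC (R3): 23% × 19% × 32% = 1.3984% of Vantage Pharma AG.
Aggregating (R1): 13.727% + 5% + 1.3984% = 20.1254%.

20.1254%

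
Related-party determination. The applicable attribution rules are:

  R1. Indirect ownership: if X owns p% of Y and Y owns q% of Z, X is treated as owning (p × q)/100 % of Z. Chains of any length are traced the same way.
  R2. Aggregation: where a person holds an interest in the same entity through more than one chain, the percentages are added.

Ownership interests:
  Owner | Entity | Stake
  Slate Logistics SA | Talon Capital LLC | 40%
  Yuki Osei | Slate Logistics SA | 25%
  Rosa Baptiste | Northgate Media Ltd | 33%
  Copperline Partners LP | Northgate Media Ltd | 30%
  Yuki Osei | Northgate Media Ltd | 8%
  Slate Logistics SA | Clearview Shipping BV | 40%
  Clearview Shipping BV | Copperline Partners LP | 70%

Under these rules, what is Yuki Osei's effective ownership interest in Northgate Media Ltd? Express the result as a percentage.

10.1%

Chain via Slate Logistics SA → Clearview Shipping BV → Copperline Partners LP (R1): 25% × 40% × 70% × 30% = 2.1% of Northgate Media Ltd.
Direct interest in Northgate Media Ltd: 8%.
Aggregating (R2): 2.1% + 8% = 10.1%.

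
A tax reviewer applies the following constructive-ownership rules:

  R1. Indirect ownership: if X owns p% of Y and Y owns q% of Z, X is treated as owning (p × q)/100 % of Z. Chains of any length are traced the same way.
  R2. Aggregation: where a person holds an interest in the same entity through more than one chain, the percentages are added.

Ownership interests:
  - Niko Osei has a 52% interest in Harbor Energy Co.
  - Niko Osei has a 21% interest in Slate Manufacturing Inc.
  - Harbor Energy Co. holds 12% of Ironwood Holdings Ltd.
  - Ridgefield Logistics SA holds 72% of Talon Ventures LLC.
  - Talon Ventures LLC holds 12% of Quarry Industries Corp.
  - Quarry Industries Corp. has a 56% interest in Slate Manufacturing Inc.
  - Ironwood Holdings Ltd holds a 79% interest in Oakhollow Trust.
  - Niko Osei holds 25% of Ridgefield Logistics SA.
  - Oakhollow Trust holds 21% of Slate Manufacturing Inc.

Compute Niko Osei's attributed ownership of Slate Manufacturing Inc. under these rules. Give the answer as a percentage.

Chain via Ridgefield Logistics SA → Talon Ventures LLC → Quarry Industries Corp. (R1): 25% × 72% × 12% × 56% = 1.2096% of Slate Manufacturing Inc.
Chain via Harbor Energy Co. → Ironwood Holdings Ltd → Oakhollow Trust (R1): 52% × 12% × 79% × 21% = 1.035216% of Slate Manufacturing Inc.
Direct interest in Slate Manufacturing Inc: 21%.
Aggregating (R2): 1.2096% + 1.035216% + 21% = 23.244816%.

23.244816%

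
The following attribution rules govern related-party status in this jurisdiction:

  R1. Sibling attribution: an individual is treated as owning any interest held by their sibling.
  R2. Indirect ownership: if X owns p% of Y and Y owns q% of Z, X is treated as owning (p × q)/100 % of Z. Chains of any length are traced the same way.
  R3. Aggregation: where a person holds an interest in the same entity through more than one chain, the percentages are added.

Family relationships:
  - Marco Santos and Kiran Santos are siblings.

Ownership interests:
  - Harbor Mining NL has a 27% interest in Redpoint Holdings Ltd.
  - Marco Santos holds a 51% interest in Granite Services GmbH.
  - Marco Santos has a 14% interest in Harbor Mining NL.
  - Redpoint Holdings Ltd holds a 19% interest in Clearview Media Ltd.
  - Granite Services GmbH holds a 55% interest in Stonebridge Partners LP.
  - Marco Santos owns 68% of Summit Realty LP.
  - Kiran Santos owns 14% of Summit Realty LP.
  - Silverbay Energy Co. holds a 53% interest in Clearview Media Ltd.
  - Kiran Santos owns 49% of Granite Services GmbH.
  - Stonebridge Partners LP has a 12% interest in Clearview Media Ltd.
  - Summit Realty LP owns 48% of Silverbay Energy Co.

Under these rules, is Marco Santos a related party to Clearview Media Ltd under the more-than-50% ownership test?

By sibling attribution (R1), Marco Santos is treated as also owning Kiran Santos's interest in Granite Services GmbH, giving 51% + 49% = 100%.
By sibling attribution (R1), Marco Santos is treated as also owning Kiran Santos's interest in Summit Realty LP, giving 68% + 14% = 82%.
Chain via Granite Services GmbH → Stonebridge Partners LP (R2): 100% × 55% × 12% = 6.6% of Clearview Media Ltd.
Chain via Summit Realty LP → Silverbay Energy Co. (R2): 82% × 48% × 53% = 20.8608% of Clearview Media Ltd.
Chain via Harbor Mining NL → Redpoint Holdings Ltd (R2): 14% × 27% × 19% = 0.7182% of Clearview Media Ltd.
Aggregating (R3): 6.6% + 20.8608% + 0.7182% = 28.179%.
28.179% does not exceed the 50% threshold, so Marco is not a related party to Clearview Media Ltd.

No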